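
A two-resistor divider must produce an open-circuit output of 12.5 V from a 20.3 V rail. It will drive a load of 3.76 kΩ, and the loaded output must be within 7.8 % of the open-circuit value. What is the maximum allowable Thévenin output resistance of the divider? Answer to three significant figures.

Loading drop = R_th/(R_th + R_L) ≤ 0.0780, so R_th ≤ R_L · ε/(1−ε) = 3.76 kΩ × 0.0780/0.9220 = 318 Ω.

R_th ≤ 318 Ω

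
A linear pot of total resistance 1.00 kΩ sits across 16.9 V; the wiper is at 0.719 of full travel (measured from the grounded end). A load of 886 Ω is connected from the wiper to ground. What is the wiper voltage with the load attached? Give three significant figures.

The wiper splits the pot into (1−α)R = 281.0 Ω above and αR = 719.0 Ω below.
Lower section ‖ load = 396.9 Ω.
V_wiper = 16.9 × 396.9/(281.0 + 396.9) = 9.89 V.

V ≈ 9.89 V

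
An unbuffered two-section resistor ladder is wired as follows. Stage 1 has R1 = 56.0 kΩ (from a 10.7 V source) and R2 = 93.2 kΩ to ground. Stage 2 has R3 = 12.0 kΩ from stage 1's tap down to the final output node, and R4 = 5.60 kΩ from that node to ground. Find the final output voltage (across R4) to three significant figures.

Stage 2 presents R3+R4 = 17.60 kΩ as a load on stage 1's tap.
Stage 1's lower leg becomes R2‖(R3+R4) = 14.80 kΩ, so V_mid = 10.7 × 14.80/70.80 = 2.237 V.
Stage 2 is itself unloaded: V_out = V_mid × R4/(R3+R4) = 2.237 × 5.60/17.60 = 0.712 V.

V_out ≈ 0.712 V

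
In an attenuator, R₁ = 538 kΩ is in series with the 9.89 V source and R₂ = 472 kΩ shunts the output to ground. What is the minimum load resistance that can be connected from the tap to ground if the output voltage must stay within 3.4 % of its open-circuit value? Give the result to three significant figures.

Output resistance R_th = R₁‖R₂ = (538 × 472)/1010 = 251.4 kΩ.
The fractional drop is R_th/(R_th + R_L); requiring this ≤ 0.0340 gives R_L ≥ R_th(1/0.0340 − 1) = 251.4 × 28.41 = 7.14 MΩ.

R_L(min) ≈ 7.14 MΩ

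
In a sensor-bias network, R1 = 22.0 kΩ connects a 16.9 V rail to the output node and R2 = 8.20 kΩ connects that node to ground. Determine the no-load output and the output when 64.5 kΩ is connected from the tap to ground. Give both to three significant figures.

Open-circuit: V = 16.9 × 8.20/(22.0 + 8.20) = 4.59 V.
With the load, R2 becomes R2‖R_L = 7.275 kΩ, so V = 16.9 × 7.275/29.28 = 4.20 V.

Unloaded: 4.59 V; loaded: 4.20 V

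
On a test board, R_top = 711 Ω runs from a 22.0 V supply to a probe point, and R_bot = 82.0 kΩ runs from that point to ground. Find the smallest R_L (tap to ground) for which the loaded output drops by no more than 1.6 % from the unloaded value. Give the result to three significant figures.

R_L(min) ≈ 43.4 kΩ

Output resistance R_th = R_top‖R_bot = (711 × 82000)/82710 = 704.9 Ω.
The fractional drop is R_th/(R_th + R_L); requiring this ≤ 0.0160 gives R_L ≥ R_th(1/0.0160 − 1) = 704.9 × 61.50 = 43.4 kΩ.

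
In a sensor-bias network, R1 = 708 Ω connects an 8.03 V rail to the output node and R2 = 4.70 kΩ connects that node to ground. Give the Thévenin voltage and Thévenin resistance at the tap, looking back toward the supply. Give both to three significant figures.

V_th is the open-circuit tap voltage: 8.03 × 4700/(708 + 4700) = 6.98 V.
With the supply zeroed, R1 and R2 appear in parallel from the tap: R_th = R1‖R2 = (708 × 4700)/5408 = 615 Ω.

V_th = 6.98 V, R_th = 615 Ω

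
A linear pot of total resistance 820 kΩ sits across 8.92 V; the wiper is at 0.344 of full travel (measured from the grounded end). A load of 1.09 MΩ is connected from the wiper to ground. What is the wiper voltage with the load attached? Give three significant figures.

The wiper splits the pot into (1−α)R = 537.9 kΩ above and αR = 282.1 kΩ below.
Lower section ‖ load = 224.1 kΩ.
V_wiper = 8.92 × 224.1/(537.9 + 224.1) = 2.62 V.

V ≈ 2.62 V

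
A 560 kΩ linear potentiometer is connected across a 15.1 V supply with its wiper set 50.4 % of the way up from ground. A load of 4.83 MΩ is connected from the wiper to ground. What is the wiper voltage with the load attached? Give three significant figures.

The wiper splits the pot into (1−α)R = 277.8 kΩ above and αR = 282.2 kΩ below.
Lower section ‖ load = 266.7 kΩ.
V_wiper = 15.1 × 266.7/(277.8 + 266.7) = 7.40 V.

V ≈ 7.40 V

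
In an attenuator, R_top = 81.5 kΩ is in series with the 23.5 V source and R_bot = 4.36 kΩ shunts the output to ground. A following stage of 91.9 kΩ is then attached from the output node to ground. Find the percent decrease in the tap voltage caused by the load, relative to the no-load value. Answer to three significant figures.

4.31 %

The divider's output (Thévenin) resistance is R_top‖R_bot = 4.139 kΩ.
Fractional drop under load = R_th/(R_th + R_L) = 4.139 / (4.139 + 91.9) = 0.04309.
So the output falls by 4.31 %.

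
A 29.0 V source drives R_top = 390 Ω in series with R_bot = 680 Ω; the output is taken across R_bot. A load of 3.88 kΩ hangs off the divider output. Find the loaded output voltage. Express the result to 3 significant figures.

The load sits in parallel with R_bot: R_bot‖R_L = (680 × 3880) / (680 + 3880) = 578.6 Ω.
V_out = 29.0 × 578.6 / (390 + 578.6) = 29.0 × 578.6/968.6 = 17.3 V.

V_out ≈ 17.3 V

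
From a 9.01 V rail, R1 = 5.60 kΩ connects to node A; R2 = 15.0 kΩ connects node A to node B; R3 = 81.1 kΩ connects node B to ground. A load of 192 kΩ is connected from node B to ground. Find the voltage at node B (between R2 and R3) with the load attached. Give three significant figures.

V ≈ 6.62 V

At node B, R3 is in parallel with the load: R3‖R_L = 57.02 kΩ.
Below node A the resistance is R2 + (R3‖R_L) = 72.02 kΩ, so V_A = 9.01 × 72.02/77.62 = 8.360 V.
Then V_B = V_A × (R3‖R_L)/(R2 + R3‖R_L) = 8.360 × 57.02/72.02 = 6.62 V.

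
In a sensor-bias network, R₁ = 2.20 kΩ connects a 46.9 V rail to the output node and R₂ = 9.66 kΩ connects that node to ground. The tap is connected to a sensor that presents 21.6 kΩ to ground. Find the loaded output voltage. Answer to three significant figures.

The load sits in parallel with R₂: R₂‖R_L = (9.66 × 21.6) / (9.66 + 21.6) = 6.675 kΩ.
V_out = 46.9 × 6.675 / (2.20 + 6.675) = 46.9 × 6.675/8.875 = 35.3 V.

V_out ≈ 35.3 V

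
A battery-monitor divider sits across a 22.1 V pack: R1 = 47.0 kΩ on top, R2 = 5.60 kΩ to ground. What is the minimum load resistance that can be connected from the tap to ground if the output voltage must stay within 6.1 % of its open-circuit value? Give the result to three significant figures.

R_L(min) ≈ 77.0 kΩ

Output resistance R_th = R1‖R2 = (47.0 × 5.60)/52.60 = 5.004 kΩ.
The fractional drop is R_th/(R_th + R_L); requiring this ≤ 0.0610 gives R_L ≥ R_th(1/0.0610 − 1) = 5.004 × 15.39 = 77.0 kΩ.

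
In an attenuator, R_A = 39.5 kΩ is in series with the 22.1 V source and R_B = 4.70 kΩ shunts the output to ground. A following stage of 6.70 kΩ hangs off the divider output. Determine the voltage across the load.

The load sits in parallel with R_B: R_B‖R_L = (4.70 × 6.70) / (4.70 + 6.70) = 2.762 kΩ.
V_out = 22.1 × 2.762 / (39.5 + 2.762) = 22.1 × 2.762/42.26 = 1.44 V.
(Unloaded it would have been 2.35 V.)

V_out ≈ 1.44 V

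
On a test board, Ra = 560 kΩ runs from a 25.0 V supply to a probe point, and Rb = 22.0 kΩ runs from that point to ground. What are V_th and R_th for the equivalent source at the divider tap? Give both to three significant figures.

V_th = 0.945 V, R_th = 21.2 kΩ

V_th is the open-circuit tap voltage: 25.0 × 22.0/(560 + 22.0) = 0.945 V.
With the supply zeroed, Ra and Rb appear in parallel from the tap: R_th = Ra‖Rb = (560 × 22.0)/582.0 = 21.2 kΩ.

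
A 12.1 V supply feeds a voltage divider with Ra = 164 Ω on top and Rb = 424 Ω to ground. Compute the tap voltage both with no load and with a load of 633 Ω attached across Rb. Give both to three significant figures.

Open-circuit: V = 12.1 × 424/(164 + 424) = 8.73 V.
With the load, Rb becomes Rb‖R_L = 253.9 Ω, so V = 12.1 × 253.9/417.9 = 7.35 V.

Unloaded: 8.73 V; loaded: 7.35 V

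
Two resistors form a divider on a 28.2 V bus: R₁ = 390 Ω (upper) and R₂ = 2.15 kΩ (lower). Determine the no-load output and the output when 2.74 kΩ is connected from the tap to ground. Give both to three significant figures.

Open-circuit: V = 28.2 × 2150/(390 + 2150) = 23.9 V.
With the load, R₂ becomes R₂‖R_L = 1205 Ω, so V = 28.2 × 1205/1595 = 21.3 V.

Unloaded: 23.9 V; loaded: 21.3 V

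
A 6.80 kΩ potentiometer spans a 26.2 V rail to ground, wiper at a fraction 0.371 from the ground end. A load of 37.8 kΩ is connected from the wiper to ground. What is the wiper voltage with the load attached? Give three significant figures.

V ≈ 9.33 V

The wiper splits the pot into (1−α)R = 4.277 kΩ above and αR = 2.523 kΩ below.
Lower section ‖ load = 2.365 kΩ.
V_wiper = 26.2 × 2.365/(4.277 + 2.365) = 9.33 V.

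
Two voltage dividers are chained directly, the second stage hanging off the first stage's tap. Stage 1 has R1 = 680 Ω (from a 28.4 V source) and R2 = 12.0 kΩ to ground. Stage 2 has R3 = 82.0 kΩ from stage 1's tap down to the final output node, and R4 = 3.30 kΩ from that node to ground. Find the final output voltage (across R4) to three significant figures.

Stage 2 presents R3+R4 = 85300 Ω as a load on stage 1's tap.
Stage 1's lower leg becomes R2‖(R3+R4) = 10520 Ω, so V_mid = 28.4 × 10520/11200 = 26.68 V.
Stage 2 is itself unloaded: V_out = V_mid × R4/(R3+R4) = 26.68 × 3300/85300 = 1.03 V.

V_out ≈ 1.03 V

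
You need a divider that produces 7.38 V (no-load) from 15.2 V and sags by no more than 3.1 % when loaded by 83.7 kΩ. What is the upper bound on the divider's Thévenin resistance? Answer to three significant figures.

Loading drop = R_th/(R_th + R_L) ≤ 0.0310, so R_th ≤ R_L · ε/(1−ε) = 83.7 kΩ × 0.0310/0.9690 = 2.68 kΩ.

R_th ≤ 2.68 kΩ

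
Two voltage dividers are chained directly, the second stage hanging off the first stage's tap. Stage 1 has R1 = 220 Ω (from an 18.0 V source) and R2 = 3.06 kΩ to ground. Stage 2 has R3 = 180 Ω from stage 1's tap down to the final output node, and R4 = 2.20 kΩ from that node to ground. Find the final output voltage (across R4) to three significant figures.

V_out ≈ 14.3 V

Stage 2 presents R3+R4 = 2380 Ω as a load on stage 1's tap.
Stage 1's lower leg becomes R2‖(R3+R4) = 1339 Ω, so V_mid = 18.0 × 1339/1559 = 15.46 V.
Stage 2 is itself unloaded: V_out = V_mid × R4/(R3+R4) = 15.46 × 2200/2380 = 14.3 V.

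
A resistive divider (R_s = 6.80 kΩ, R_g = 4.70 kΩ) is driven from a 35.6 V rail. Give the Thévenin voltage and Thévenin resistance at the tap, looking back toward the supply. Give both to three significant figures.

V_th is the open-circuit tap voltage: 35.6 × 4.70/(6.80 + 4.70) = 14.5 V.
With the supply zeroed, R_s and R_g appear in parallel from the tap: R_th = R_s‖R_g = (6.80 × 4.70)/11.50 = 2.78 kΩ.

V_th = 14.5 V, R_th = 2.78 kΩ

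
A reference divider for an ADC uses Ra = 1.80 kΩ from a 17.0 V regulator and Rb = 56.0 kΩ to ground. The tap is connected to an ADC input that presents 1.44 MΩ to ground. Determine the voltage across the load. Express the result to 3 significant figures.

The load sits in parallel with Rb: Rb‖R_L = (56.0 × 1440) / (56.0 + 1440) = 53.90 kΩ.
V_out = 17.0 × 53.90 / (1.80 + 53.90) = 17.0 × 53.90/55.70 = 16.5 V.
(Unloaded it would have been 16.5 V.)

V_out ≈ 16.5 V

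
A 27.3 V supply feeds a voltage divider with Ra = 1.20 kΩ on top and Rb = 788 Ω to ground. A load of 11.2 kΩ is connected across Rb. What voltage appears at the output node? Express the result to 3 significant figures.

The load sits in parallel with Rb: Rb‖R_L = (788 × 11200) / (788 + 11200) = 736.2 Ω.
V_out = 27.3 × 736.2 / (1200 + 736.2) = 27.3 × 736.2/1936 = 10.4 V.

V_out ≈ 10.4 V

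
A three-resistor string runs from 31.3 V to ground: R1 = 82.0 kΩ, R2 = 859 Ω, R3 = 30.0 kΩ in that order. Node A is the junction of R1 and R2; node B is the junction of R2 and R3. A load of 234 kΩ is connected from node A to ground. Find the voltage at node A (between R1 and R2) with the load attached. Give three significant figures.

V ≈ 7.81 V

Below node A the series string R2+R3 = 30860 Ω sits in parallel with the 234000 Ω load: 27260 Ω.
V_A = 31.3 × 27260/(82000 + 27260) = 7.81 V.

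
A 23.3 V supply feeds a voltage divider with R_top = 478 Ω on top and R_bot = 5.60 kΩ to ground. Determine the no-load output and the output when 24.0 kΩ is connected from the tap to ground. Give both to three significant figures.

Unloaded: 21.5 V; loaded: 21.1 V

Open-circuit: V = 23.3 × 5600/(478 + 5600) = 21.5 V.
With the load, R_bot becomes R_bot‖R_L = 4541 Ω, so V = 23.3 × 4541/5019 = 21.1 V.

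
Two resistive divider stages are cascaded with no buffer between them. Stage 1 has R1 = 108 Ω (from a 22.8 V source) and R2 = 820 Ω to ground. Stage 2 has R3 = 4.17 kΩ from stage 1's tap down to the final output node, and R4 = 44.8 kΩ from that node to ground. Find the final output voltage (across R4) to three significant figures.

V_out ≈ 18.4 V

Stage 2 presents R3+R4 = 48970 Ω as a load on stage 1's tap.
Stage 1's lower leg becomes R2‖(R3+R4) = 806.5 Ω, so V_mid = 22.8 × 806.5/914.5 = 20.11 V.
Stage 2 is itself unloaded: V_out = V_mid × R4/(R3+R4) = 20.11 × 44800/48970 = 18.4 V.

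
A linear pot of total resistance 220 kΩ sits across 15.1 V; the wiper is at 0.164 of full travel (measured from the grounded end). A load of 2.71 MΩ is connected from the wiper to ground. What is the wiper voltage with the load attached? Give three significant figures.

The wiper splits the pot into (1−α)R = 183.9 kΩ above and αR = 36.08 kΩ below.
Lower section ‖ load = 35.61 kΩ.
V_wiper = 15.1 × 35.61/(183.9 + 35.61) = 2.45 V.

V ≈ 2.45 V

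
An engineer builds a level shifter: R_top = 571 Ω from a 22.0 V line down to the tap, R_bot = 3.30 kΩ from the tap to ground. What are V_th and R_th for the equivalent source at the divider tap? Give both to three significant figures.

V_th is the open-circuit tap voltage: 22.0 × 3300/(571 + 3300) = 18.8 V.
With the supply zeroed, R_top and R_bot appear in parallel from the tap: R_th = R_top‖R_bot = (571 × 3300)/3871 = 487 Ω.

V_th = 18.8 V, R_th = 487 Ω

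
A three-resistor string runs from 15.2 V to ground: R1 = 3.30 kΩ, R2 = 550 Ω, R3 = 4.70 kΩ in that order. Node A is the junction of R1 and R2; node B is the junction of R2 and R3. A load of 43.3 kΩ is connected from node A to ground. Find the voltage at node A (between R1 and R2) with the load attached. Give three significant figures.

Below node A the series string R2+R3 = 5250 Ω sits in parallel with the 43300 Ω load: 4682 Ω.
V_A = 15.2 × 4682/(3300 + 4682) = 8.92 V.

V ≈ 8.92 V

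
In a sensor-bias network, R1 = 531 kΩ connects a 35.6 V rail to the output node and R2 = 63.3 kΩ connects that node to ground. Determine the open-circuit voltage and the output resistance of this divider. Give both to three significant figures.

V_th = 3.79 V, R_th = 56.6 kΩ

V_th is the open-circuit tap voltage: 35.6 × 63.3/(531 + 63.3) = 3.79 V.
With the supply zeroed, R1 and R2 appear in parallel from the tap: R_th = R1‖R2 = (531 × 63.3)/594.3 = 56.6 kΩ.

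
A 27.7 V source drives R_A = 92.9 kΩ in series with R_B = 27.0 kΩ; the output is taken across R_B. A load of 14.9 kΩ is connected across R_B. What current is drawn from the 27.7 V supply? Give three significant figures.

I ≈ 0.270 mA

R_B‖R_L = 9.601 kΩ, so the source sees R_A + R_B‖R_L = 102.5 kΩ.
I = 27.7 V / 102.5 kΩ = 0.270 mA.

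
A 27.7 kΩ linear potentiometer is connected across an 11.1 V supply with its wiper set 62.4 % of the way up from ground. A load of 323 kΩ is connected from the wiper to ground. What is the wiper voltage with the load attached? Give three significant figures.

The wiper splits the pot into (1−α)R = 10.42 kΩ above and αR = 17.28 kΩ below.
Lower section ‖ load = 16.41 kΩ.
V_wiper = 11.1 × 16.41/(10.42 + 16.41) = 6.79 V.

V ≈ 6.79 V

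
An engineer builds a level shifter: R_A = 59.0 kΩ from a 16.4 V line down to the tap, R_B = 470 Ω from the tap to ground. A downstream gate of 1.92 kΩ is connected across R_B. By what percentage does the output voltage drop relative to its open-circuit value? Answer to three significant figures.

The divider's output (Thévenin) resistance is R_A‖R_B = 466.3 Ω.
Fractional drop under load = R_th/(R_th + R_L) = 466.3 / (466.3 + 1920) = 0.1954.
So the output falls by 19.5 %.

19.5 %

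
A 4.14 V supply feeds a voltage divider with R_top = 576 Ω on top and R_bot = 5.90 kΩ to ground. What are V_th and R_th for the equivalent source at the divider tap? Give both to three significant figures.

V_th is the open-circuit tap voltage: 4.14 × 5900/(576 + 5900) = 3.77 V.
With the supply zeroed, R_top and R_bot appear in parallel from the tap: R_th = R_top‖R_bot = (576 × 5900)/6476 = 525 Ω.

V_th = 3.77 V, R_th = 525 Ω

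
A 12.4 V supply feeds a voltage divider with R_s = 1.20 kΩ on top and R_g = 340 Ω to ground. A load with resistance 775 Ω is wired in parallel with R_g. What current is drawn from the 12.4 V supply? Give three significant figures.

R_g‖R_L = 236.3 Ω, so the source sees R_s + R_g‖R_L = 1436 Ω.
I = 12.4 V / 1436 Ω = 8.63 mA.

I ≈ 8.63 mA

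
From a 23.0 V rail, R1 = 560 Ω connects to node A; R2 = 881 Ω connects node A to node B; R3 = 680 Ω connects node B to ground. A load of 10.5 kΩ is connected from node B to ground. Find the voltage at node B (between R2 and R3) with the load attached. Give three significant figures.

At node B, R3 is in parallel with the load: R3‖R_L = 638.6 Ω.
Below node A the resistance is R2 + (R3‖R_L) = 1520 Ω, so V_A = 23.0 × 1520/2080 = 16.81 V.
Then V_B = V_A × (R3‖R_L)/(R2 + R3‖R_L) = 16.81 × 638.6/1520 = 7.06 V.

V ≈ 7.06 V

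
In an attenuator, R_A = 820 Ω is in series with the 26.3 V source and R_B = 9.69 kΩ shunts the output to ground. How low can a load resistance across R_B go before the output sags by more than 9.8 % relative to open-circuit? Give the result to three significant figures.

Output resistance R_th = R_A‖R_B = (820 × 9690)/10510 = 756.0 Ω.
The fractional drop is R_th/(R_th + R_L); requiring this ≤ 0.0980 gives R_L ≥ R_th(1/0.0980 − 1) = 756.0 × 9.204 = 6.96 kΩ.

R_L(min) ≈ 6.96 kΩ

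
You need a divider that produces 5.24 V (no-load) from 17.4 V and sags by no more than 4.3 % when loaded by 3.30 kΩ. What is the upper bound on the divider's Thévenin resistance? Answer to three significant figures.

R_th ≤ 148 Ω

Loading drop = R_th/(R_th + R_L) ≤ 0.0430, so R_th ≤ R_L · ε/(1−ε) = 3.30 kΩ × 0.0430/0.9570 = 148 Ω.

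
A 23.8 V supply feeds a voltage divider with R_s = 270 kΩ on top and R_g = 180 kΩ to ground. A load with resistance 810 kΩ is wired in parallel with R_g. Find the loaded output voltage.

V_out ≈ 8.40 V

The load sits in parallel with R_g: R_g‖R_L = (180 × 810) / (180 + 810) = 147.3 kΩ.
V_out = 23.8 × 147.3 / (270 + 147.3) = 23.8 × 147.3/417.3 = 8.40 V.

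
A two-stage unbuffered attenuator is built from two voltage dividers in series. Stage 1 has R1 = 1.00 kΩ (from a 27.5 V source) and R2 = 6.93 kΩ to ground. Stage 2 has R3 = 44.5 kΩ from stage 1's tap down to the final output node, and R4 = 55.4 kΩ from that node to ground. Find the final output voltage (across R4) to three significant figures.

Stage 2 presents R3+R4 = 99.90 kΩ as a load on stage 1's tap.
Stage 1's lower leg becomes R2‖(R3+R4) = 6.480 kΩ, so V_mid = 27.5 × 6.480/7.480 = 23.82 V.
Stage 2 is itself unloaded: V_out = V_mid × R4/(R3+R4) = 23.82 × 55.4/99.90 = 13.2 V.

V_out ≈ 13.2 V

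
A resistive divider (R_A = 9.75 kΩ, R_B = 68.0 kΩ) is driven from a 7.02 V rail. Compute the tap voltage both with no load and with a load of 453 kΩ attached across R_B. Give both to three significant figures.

Open-circuit: V = 7.02 × 68.0/(9.75 + 68.0) = 6.14 V.
With the load, R_B becomes R_B‖R_L = 59.12 kΩ, so V = 7.02 × 59.12/68.87 = 6.03 V.

Unloaded: 6.14 V; loaded: 6.03 V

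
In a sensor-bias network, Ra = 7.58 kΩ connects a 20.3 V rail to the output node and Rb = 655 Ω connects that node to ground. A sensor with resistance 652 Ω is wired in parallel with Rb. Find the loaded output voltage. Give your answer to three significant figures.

The load sits in parallel with Rb: Rb‖R_L = (655 × 652) / (655 + 652) = 326.7 Ω.
V_out = 20.3 × 326.7 / (7580 + 326.7) = 20.3 × 326.7/7907 = 0.839 V.
(Unloaded it would have been 1.61 V.)

V_out ≈ 0.839 V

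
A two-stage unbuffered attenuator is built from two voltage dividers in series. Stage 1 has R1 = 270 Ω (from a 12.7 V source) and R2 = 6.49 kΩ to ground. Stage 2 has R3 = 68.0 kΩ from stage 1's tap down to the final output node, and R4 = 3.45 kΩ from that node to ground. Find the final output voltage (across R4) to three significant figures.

V_out ≈ 0.587 V

Stage 2 presents R3+R4 = 71450 Ω as a load on stage 1's tap.
Stage 1's lower leg becomes R2‖(R3+R4) = 5950 Ω, so V_mid = 12.7 × 5950/6220 = 12.15 V.
Stage 2 is itself unloaded: V_out = V_mid × R4/(R3+R4) = 12.15 × 3450/71450 = 0.587 V.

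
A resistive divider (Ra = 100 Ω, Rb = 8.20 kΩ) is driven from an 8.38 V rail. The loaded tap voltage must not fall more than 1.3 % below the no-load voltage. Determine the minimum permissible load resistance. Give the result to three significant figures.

R_L(min) ≈ 7.50 kΩ

Output resistance R_th = Ra‖Rb = (100 × 8200)/8300 = 98.80 Ω.
The fractional drop is R_th/(R_th + R_L); requiring this ≤ 0.0130 gives R_L ≥ R_th(1/0.0130 − 1) = 98.80 × 75.92 = 7.50 kΩ.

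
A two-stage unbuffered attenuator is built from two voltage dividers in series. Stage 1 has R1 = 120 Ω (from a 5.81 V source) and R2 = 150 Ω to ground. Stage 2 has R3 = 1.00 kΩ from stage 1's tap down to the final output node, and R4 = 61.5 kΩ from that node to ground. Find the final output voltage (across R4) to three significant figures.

V_out ≈ 3.17 V

Stage 2 presents R3+R4 = 62500 Ω as a load on stage 1's tap.
Stage 1's lower leg becomes R2‖(R3+R4) = 149.6 Ω, so V_mid = 5.81 × 149.6/269.6 = 3.224 V.
Stage 2 is itself unloaded: V_out = V_mid × R4/(R3+R4) = 3.224 × 61500/62500 = 3.17 V.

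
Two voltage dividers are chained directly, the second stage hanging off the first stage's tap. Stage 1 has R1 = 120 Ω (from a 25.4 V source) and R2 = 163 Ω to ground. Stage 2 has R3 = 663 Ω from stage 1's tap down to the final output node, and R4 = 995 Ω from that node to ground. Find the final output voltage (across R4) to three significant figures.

Stage 2 presents R3+R4 = 1658 Ω as a load on stage 1's tap.
Stage 1's lower leg becomes R2‖(R3+R4) = 148.4 Ω, so V_mid = 25.4 × 148.4/268.4 = 14.04 V.
Stage 2 is itself unloaded: V_out = V_mid × R4/(R3+R4) = 14.04 × 995/1658 = 8.43 V.

V_out ≈ 8.43 V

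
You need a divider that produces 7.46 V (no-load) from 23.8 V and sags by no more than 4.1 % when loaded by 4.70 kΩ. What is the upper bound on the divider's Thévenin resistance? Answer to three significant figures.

R_th ≤ 201 Ω

Loading drop = R_th/(R_th + R_L) ≤ 0.0410, so R_th ≤ R_L · ε/(1−ε) = 4.70 kΩ × 0.0410/0.9590 = 201 Ω.
(Any R1, R2 with R2/(R1+R2) = 0.313 and R1‖R2 ≤ 201 Ω will meet the spec.)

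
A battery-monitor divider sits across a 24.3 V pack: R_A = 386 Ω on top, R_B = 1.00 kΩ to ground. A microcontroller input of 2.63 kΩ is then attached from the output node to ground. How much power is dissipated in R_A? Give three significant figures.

Total resistance from the source is R_A + (R_B‖R_L) = 1111 Ω, so I = 24.3/1111 Ω = 21.88 mA.
P = I²·R_A = (21.88 mA)² × 386 Ω = 185 mW.

P ≈ 185 mW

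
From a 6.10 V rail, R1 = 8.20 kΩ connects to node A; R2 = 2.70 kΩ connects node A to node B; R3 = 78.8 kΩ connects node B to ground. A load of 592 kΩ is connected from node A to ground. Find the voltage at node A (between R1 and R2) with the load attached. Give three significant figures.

Below node A the series string R2+R3 = 81.50 kΩ sits in parallel with the 592 kΩ load: 71.64 kΩ.
V_A = 6.10 × 71.64/(8.20 + 71.64) = 5.47 V.

V ≈ 5.47 V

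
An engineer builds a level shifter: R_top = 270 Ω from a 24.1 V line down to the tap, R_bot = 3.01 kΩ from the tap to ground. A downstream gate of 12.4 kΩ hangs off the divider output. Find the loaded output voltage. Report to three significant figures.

The load sits in parallel with R_bot: R_bot‖R_L = (3010 × 12400) / (3010 + 12400) = 2422 Ω.
V_out = 24.1 × 2422 / (270 + 2422) = 24.1 × 2422/2692 = 21.7 V.

V_out ≈ 21.7 V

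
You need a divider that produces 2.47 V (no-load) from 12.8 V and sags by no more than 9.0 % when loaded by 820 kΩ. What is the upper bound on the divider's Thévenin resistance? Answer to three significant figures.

R_th ≤ 81.1 kΩ

Loading drop = R_th/(R_th + R_L) ≤ 0.0900, so R_th ≤ R_L · ε/(1−ε) = 820 kΩ × 0.0900/0.9100 = 81.1 kΩ.
(Any R1, R2 with R2/(R1+R2) = 0.193 and R1‖R2 ≤ 81.1 kΩ will meet the spec.)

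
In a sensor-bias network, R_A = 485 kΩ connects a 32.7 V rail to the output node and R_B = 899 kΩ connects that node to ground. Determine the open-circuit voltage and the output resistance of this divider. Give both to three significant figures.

V_th = 21.2 V, R_th = 315 kΩ

V_th is the open-circuit tap voltage: 32.7 × 899/(485 + 899) = 21.2 V.
With the supply zeroed, R_A and R_B appear in parallel from the tap: R_th = R_A‖R_B = (485 × 899)/1384 = 315 kΩ.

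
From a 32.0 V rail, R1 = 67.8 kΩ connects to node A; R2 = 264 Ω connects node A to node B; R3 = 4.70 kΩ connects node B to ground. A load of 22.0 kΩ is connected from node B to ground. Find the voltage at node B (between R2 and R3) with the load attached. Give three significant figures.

At node B, R3 is in parallel with the load: R3‖R_L = 3873 Ω.
Below node A the resistance is R2 + (R3‖R_L) = 4137 Ω, so V_A = 32.0 × 4137/71940 = 1.840 V.
Then V_B = V_A × (R3‖R_L)/(R2 + R3‖R_L) = 1.840 × 3873/4137 = 1.72 V.

V ≈ 1.72 V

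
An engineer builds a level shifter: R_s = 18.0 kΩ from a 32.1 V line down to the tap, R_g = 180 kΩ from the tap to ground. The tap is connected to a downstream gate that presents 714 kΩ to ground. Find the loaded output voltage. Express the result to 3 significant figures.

V_out ≈ 28.5 V

The load sits in parallel with R_g: R_g‖R_L = (180 × 714) / (180 + 714) = 143.8 kΩ.
V_out = 32.1 × 143.8 / (18.0 + 143.8) = 32.1 × 143.8/161.8 = 28.5 V.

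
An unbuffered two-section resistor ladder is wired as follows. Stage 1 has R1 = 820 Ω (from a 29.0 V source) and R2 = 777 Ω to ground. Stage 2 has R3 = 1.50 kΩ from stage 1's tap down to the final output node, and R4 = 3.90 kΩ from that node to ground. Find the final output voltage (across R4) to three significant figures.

V_out ≈ 9.49 V

Stage 2 presents R3+R4 = 5400 Ω as a load on stage 1's tap.
Stage 1's lower leg becomes R2‖(R3+R4) = 679.3 Ω, so V_mid = 29.0 × 679.3/1499 = 13.14 V.
Stage 2 is itself unloaded: V_out = V_mid × R4/(R3+R4) = 13.14 × 3900/5400 = 9.49 V.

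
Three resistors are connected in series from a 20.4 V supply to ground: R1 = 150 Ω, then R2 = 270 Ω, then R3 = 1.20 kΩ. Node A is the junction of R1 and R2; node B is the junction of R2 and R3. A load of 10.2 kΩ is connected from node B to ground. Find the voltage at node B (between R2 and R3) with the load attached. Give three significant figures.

V ≈ 14.7 V

At node B, R3 is in parallel with the load: R3‖R_L = 1074 Ω.
Below node A the resistance is R2 + (R3‖R_L) = 1344 Ω, so V_A = 20.4 × 1344/1494 = 18.35 V.
Then V_B = V_A × (R3‖R_L)/(R2 + R3‖R_L) = 18.35 × 1074/1344 = 14.7 V.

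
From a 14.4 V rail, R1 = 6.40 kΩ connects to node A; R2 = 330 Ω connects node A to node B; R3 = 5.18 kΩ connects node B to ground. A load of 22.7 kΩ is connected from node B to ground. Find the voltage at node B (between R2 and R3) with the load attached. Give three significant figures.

V ≈ 5.55 V

At node B, R3 is in parallel with the load: R3‖R_L = 4218 Ω.
Below node A the resistance is R2 + (R3‖R_L) = 4548 Ω, so V_A = 14.4 × 4548/10950 = 5.982 V.
Then V_B = V_A × (R3‖R_L)/(R2 + R3‖R_L) = 5.982 × 4218/4548 = 5.55 V.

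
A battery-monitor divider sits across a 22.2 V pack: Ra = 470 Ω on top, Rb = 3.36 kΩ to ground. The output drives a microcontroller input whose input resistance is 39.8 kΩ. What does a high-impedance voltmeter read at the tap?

The load sits in parallel with Rb: Rb‖R_L = (3360 × 39800) / (3360 + 39800) = 3098 Ω.
V_out = 22.2 × 3098 / (470 + 3098) = 22.2 × 3098/3568 = 19.3 V.

V_out ≈ 19.3 V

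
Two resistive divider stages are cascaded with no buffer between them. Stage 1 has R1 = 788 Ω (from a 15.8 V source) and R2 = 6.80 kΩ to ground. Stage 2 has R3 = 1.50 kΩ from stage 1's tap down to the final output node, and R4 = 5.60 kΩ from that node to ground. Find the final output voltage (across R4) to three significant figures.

Stage 2 presents R3+R4 = 7100 Ω as a load on stage 1's tap.
Stage 1's lower leg becomes R2‖(R3+R4) = 3473 Ω, so V_mid = 15.8 × 3473/4261 = 12.88 V.
Stage 2 is itself unloaded: V_out = V_mid × R4/(R3+R4) = 12.88 × 5600/7100 = 10.2 V.

V_out ≈ 10.2 V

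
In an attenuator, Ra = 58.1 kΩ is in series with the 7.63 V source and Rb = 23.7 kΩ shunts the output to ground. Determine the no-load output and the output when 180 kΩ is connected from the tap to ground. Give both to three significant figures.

Unloaded: 2.21 V; loaded: 2.02 V

Open-circuit: V = 7.63 × 23.7/(58.1 + 23.7) = 2.21 V.
With the load, Rb becomes Rb‖R_L = 20.94 kΩ, so V = 7.63 × 20.94/79.04 = 2.02 V.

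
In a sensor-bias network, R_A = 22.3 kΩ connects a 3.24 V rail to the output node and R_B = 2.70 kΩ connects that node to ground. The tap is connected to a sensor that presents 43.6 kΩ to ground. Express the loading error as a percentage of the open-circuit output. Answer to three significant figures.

5.23 %

The divider's output (Thévenin) resistance is R_A‖R_B = 2.408 kΩ.
Fractional drop under load = R_th/(R_th + R_L) = 2.408 / (2.408 + 43.6) = 0.05235.
So the output falls by 5.23 %.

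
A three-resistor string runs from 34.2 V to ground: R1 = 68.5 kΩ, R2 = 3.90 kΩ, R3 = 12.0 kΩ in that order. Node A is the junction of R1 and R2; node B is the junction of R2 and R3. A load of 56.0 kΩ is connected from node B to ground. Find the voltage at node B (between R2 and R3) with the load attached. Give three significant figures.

V ≈ 4.11 V

At node B, R3 is in parallel with the load: R3‖R_L = 9.882 kΩ.
Below node A the resistance is R2 + (R3‖R_L) = 13.78 kΩ, so V_A = 34.2 × 13.78/82.28 = 5.729 V.
Then V_B = V_A × (R3‖R_L)/(R2 + R3‖R_L) = 5.729 × 9.882/13.78 = 4.11 V.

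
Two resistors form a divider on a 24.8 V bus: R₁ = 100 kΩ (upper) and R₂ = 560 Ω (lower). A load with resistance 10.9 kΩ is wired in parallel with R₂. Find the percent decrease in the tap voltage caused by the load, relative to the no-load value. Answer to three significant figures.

The divider's output (Thévenin) resistance is R₁‖R₂ = 556.9 Ω.
Fractional drop under load = R_th/(R_th + R_L) = 556.9 / (556.9 + 10900) = 0.04861.
So the output falls by 4.86 %.

4.86 %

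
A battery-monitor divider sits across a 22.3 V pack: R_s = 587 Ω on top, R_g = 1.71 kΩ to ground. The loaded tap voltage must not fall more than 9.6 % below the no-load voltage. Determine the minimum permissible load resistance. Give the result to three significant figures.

R_L(min) ≈ 4.12 kΩ

Output resistance R_th = R_s‖R_g = (587 × 1710)/2297 = 437.0 Ω.
The fractional drop is R_th/(R_th + R_L); requiring this ≤ 0.0960 gives R_L ≥ R_th(1/0.0960 − 1) = 437.0 × 9.417 = 4.12 kΩ.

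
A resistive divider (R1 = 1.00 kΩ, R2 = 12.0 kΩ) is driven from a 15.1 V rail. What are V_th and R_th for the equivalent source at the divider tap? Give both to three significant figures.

V_th = 13.9 V, R_th = 923 Ω

V_th is the open-circuit tap voltage: 15.1 × 12.0/(1.00 + 12.0) = 13.9 V.
With the supply zeroed, R1 and R2 appear in parallel from the tap: R_th = R1‖R2 = (1.00 × 12.0)/13.00 = 923 Ω.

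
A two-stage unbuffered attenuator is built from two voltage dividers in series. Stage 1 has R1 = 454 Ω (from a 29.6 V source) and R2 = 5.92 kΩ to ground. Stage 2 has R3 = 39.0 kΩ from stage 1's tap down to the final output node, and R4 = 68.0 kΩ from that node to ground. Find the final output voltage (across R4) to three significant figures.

V_out ≈ 17.4 V

Stage 2 presents R3+R4 = 107000 Ω as a load on stage 1's tap.
Stage 1's lower leg becomes R2‖(R3+R4) = 5610 Ω, so V_mid = 29.6 × 5610/6064 = 27.38 V.
Stage 2 is itself unloaded: V_out = V_mid × R4/(R3+R4) = 27.38 × 68000/107000 = 17.4 V.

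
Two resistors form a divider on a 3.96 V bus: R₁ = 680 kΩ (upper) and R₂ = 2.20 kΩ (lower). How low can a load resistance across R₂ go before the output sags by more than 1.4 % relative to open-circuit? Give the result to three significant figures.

R_L(min) ≈ 154 kΩ

Output resistance R_th = R₁‖R₂ = (680 × 2.20)/682.2 = 2.193 kΩ.
The fractional drop is R_th/(R_th + R_L); requiring this ≤ 0.0140 gives R_L ≥ R_th(1/0.0140 − 1) = 2.193 × 70.43 = 154 kΩ.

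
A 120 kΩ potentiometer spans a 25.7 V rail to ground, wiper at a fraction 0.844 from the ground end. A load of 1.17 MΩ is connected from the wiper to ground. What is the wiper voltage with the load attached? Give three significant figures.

V ≈ 21.4 V

The wiper splits the pot into (1−α)R = 18.72 kΩ above and αR = 101.3 kΩ below.
Lower section ‖ load = 93.21 kΩ.
V_wiper = 25.7 × 93.21/(18.72 + 93.21) = 21.4 V.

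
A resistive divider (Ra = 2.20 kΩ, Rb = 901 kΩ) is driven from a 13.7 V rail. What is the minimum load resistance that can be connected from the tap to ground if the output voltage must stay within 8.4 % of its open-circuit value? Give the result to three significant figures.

R_L(min) ≈ 23.9 kΩ

Output resistance R_th = Ra‖Rb = (2.20 × 901)/903.2 = 2.195 kΩ.
The fractional drop is R_th/(R_th + R_L); requiring this ≤ 0.0840 gives R_L ≥ R_th(1/0.0840 − 1) = 2.195 × 10.90 = 23.9 kΩ.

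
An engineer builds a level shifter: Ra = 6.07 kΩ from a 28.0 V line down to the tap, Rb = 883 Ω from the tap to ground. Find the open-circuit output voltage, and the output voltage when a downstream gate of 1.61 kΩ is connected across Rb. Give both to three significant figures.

Open-circuit: V = 28.0 × 883/(6070 + 883) = 3.56 V.
With the load, Rb becomes Rb‖R_L = 570.2 Ω, so V = 28.0 × 570.2/6640 = 2.40 V.

Unloaded: 3.56 V; loaded: 2.40 V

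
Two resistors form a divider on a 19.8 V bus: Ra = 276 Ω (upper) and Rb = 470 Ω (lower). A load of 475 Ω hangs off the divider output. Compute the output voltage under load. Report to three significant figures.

V_out ≈ 9.13 V

The load sits in parallel with Rb: Rb‖R_L = (470 × 475) / (470 + 475) = 236.2 Ω.
V_out = 19.8 × 236.2 / (276 + 236.2) = 19.8 × 236.2/512.2 = 9.13 V.
(Unloaded it would have been 12.5 V.)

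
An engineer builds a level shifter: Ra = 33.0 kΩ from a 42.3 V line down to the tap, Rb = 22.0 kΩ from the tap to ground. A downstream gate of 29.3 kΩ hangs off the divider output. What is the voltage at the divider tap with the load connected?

V_out ≈ 11.7 V

The load sits in parallel with Rb: Rb‖R_L = (22.0 × 29.3) / (22.0 + 29.3) = 12.57 kΩ.
V_out = 42.3 × 12.57 / (33.0 + 12.57) = 42.3 × 12.57/45.57 = 11.7 V.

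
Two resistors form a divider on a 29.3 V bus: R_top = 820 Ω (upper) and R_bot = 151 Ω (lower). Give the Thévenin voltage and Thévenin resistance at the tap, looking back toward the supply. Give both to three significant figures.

V_th = 4.56 V, R_th = 128 Ω

V_th is the open-circuit tap voltage: 29.3 × 151/(820 + 151) = 4.56 V.
With the supply zeroed, R_top and R_bot appear in parallel from the tap: R_th = R_top‖R_bot = (820 × 151)/971.0 = 128 Ω.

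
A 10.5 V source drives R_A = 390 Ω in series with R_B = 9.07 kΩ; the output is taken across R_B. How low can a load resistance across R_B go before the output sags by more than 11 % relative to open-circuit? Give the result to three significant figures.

R_L(min) ≈ 3.03 kΩ

Output resistance R_th = R_A‖R_B = (390 × 9070)/9460 = 373.9 Ω.
The fractional drop is R_th/(R_th + R_L); requiring this ≤ 0.110 gives R_L ≥ R_th(1/0.110 − 1) = 373.9 × 8.091 = 3.03 kΩ.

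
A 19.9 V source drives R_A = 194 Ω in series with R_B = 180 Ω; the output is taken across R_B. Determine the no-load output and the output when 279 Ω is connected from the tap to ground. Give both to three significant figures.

Unloaded: 9.58 V; loaded: 7.18 V

Open-circuit: V = 19.9 × 180/(194 + 180) = 9.58 V.
With the load, R_B becomes R_B‖R_L = 109.4 Ω, so V = 19.9 × 109.4/303.4 = 7.18 V.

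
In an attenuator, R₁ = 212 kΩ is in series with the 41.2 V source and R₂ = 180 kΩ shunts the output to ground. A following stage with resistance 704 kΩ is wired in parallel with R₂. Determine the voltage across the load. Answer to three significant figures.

The load sits in parallel with R₂: R₂‖R_L = (180 × 704) / (180 + 704) = 143.3 kΩ.
V_out = 41.2 × 143.3 / (212 + 143.3) = 41.2 × 143.3/355.3 = 16.6 V.
(Unloaded it would have been 18.9 V.)

V_out ≈ 16.6 V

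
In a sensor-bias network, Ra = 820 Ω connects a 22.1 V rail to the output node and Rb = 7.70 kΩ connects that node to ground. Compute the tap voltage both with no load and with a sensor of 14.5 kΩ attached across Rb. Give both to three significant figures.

Unloaded: 20.0 V; loaded: 19.0 V

Open-circuit: V = 22.1 × 7700/(820 + 7700) = 20.0 V.
With the load, Rb becomes Rb‖R_L = 5029 Ω, so V = 22.1 × 5029/5849 = 19.0 V.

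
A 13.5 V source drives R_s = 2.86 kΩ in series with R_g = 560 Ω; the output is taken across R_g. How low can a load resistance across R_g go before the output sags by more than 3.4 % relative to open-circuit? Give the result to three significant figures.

R_L(min) ≈ 13.3 kΩ

Output resistance R_th = R_s‖R_g = (2860 × 560)/3420 = 468.3 Ω.
The fractional drop is R_th/(R_th + R_L); requiring this ≤ 0.0340 gives R_L ≥ R_th(1/0.0340 − 1) = 468.3 × 28.41 = 13.3 kΩ.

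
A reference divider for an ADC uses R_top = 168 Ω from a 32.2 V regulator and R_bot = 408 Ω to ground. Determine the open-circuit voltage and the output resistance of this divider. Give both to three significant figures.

V_th is the open-circuit tap voltage: 32.2 × 408/(168 + 408) = 22.8 V.
With the supply zeroed, R_top and R_bot appear in parallel from the tap: R_th = R_top‖R_bot = (168 × 408)/576.0 = 119 Ω.

V_th = 22.8 V, R_th = 119 Ω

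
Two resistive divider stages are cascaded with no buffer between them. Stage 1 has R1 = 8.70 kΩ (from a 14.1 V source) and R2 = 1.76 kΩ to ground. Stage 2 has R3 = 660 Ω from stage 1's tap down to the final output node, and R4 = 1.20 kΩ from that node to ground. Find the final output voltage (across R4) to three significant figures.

V_out ≈ 0.857 V

Stage 2 presents R3+R4 = 1860 Ω as a load on stage 1's tap.
Stage 1's lower leg becomes R2‖(R3+R4) = 904.3 Ω, so V_mid = 14.1 × 904.3/9604 = 1.328 V.
Stage 2 is itself unloaded: V_out = V_mid × R4/(R3+R4) = 1.328 × 1200/1860 = 0.857 V.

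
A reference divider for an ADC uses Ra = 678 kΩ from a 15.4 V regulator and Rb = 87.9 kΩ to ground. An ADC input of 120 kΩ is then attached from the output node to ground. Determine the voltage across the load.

V_out ≈ 1.07 V

The load sits in parallel with Rb: Rb‖R_L = (87.9 × 120) / (87.9 + 120) = 50.74 kΩ.
V_out = 15.4 × 50.74 / (678 + 50.74) = 15.4 × 50.74/728.7 = 1.07 V.
(Unloaded it would have been 1.77 V.)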